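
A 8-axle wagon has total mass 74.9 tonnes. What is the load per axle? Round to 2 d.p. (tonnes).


Load per axle = total weight / number of axles
Load = 74.9 / 8
Load = 9.36 tonnes

9.36


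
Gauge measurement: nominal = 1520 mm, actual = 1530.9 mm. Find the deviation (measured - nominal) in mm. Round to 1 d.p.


Deviation = measured - nominal
Deviation = 1530.9 - 1520
Deviation = 10.9 mm

10.9


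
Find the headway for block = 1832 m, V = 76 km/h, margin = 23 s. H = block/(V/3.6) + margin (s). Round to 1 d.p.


V = 76 / 3.6 = 21.1111 m/s
Block traversal time = 1832 / 21.1111 = 86.7789 s
Headway = 86.7789 + 23
Headway = 109.8 s

109.8


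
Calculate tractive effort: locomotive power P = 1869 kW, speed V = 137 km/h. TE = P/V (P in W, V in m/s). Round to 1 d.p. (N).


Convert: P = 1869 kW = 1869000 W
V = 137 / 3.6 = 38.0556 m/s
TE = 1869000 / 38.0556
TE = 49112.4 N

49112.4


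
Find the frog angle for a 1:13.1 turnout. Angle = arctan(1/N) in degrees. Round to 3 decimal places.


1/N = 1/13.1 = 0.076336
angle = arctan(0.076336) = 0.076188 rad
angle = 0.076188 * 180/pi = 4.365 degrees

4.365


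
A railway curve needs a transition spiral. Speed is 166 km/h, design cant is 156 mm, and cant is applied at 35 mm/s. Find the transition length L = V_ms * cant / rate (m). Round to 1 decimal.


Convert speed: V = 166 / 3.6 = 46.1111 m/s
L = 46.1111 * 156 / 35
L = 7193.3333 / 35
L = 205.5 m

205.5


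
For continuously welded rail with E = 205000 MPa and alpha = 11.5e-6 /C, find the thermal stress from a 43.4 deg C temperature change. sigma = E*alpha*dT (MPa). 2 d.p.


sigma = E * alpha * dT
sigma = 205000 * 11.5e-6 * 43.4
sigma = 2.3575 * 43.4
sigma = 102.32 MPa

102.32


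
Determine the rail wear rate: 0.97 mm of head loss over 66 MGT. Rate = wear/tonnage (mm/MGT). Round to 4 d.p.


Wear rate = total wear / cumulative tonnage
Rate = 0.97 / 66
Rate = 0.0147 mm/MGT

0.0147


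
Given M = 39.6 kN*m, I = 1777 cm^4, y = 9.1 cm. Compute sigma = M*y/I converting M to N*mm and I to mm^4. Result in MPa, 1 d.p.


Convert units:
M = 39.6 kN*m = 39600000 N*mm
y = 9.1 cm = 91 mm
I = 1777 cm^4 = 17770000 mm^4
sigma = 39600000 * 91 / 17770000
sigma = 202.8 MPa

202.8


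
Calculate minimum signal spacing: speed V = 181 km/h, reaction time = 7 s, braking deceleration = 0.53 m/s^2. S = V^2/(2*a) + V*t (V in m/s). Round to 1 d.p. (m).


V = 181 / 3.6 = 50.2778 m/s
Braking distance = 50.2778^2 / (2*0.53) = 2384.7688 m
Sighting distance = 50.2778 * 7 = 351.9444 m
S = 2384.7688 + 351.9444 = 2736.7 m

2736.7


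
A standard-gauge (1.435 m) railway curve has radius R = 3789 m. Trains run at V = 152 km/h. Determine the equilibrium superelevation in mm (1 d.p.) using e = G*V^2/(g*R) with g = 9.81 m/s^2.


Convert speed: V = 152 / 3.6 = 42.2222 m/s
Apply formula: e = 1.435 * 42.2222^2 / (9.81 * 3789)
e = 1.435 * 1782.716 / 37170.09
e = 0.068824 m = 68.8 mm

68.8


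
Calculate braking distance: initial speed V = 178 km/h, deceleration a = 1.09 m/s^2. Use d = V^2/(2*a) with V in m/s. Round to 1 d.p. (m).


Convert speed: V = 178 / 3.6 = 49.4444 m/s
V^2 = 2444.7531
d = 2444.7531 / (2 * 1.09)
d = 2444.7531 / 2.18
d = 1121.4 m

1121.4


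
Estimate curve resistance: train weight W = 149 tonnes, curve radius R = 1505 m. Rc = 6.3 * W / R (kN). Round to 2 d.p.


Rc = 6.3 * W / R
Rc = 6.3 * 149 / 1505
Rc = 938.7 / 1505
Rc = 0.62 kN

0.62


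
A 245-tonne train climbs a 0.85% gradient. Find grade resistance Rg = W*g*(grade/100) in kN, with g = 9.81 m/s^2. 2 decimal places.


Rg = W * 9.81 * grade / 100
Rg = 245 * 9.81 * 0.85 / 100
Rg = 2403.45 * 0.0085
Rg = 20.43 kN

20.43


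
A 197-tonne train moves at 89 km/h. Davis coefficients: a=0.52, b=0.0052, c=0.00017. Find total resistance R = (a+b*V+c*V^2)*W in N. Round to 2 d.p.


b*V = 0.0052 * 89 = 0.4628
c*V^2 = 0.00017 * 7921 = 1.34657
R_per_t = 0.52 + 0.4628 + 1.34657 = 2.32937 N/t
R_total = 2.32937 * 197 = 458.89 N

458.89


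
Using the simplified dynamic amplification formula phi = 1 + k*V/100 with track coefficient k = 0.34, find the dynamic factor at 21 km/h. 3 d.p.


phi = 1 + k * V / 100
phi = 1 + 0.34 * 21 / 100
phi = 1 + 0.0714
phi = 1.071

1.071


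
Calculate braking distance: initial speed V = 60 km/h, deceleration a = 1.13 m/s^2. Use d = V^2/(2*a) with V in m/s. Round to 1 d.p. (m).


Convert speed: V = 60 / 3.6 = 16.6667 m/s
V^2 = 277.7778
d = 277.7778 / (2 * 1.13)
d = 277.7778 / 2.26
d = 122.9 m

122.9


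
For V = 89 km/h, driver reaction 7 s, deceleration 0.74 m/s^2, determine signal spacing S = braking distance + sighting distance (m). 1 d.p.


V = 89 / 3.6 = 24.7222 m/s
Braking distance = 24.7222^2 / (2*0.74) = 412.965 m
Sighting distance = 24.7222 * 7 = 173.0556 m
S = 412.965 + 173.0556 = 586.0 m

586.0


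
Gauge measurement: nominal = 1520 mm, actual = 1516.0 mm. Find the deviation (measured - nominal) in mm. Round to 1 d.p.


Deviation = measured - nominal
Deviation = 1516.0 - 1520
Deviation = -4.0 mm

-4.0


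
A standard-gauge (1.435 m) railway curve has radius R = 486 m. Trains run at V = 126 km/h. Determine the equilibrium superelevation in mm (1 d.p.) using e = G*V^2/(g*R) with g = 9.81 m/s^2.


Convert speed: V = 126 / 3.6 = 35.0 m/s
Apply formula: e = 1.435 * 35.0^2 / (9.81 * 486)
e = 1.435 * 1225.0 / 4767.66
e = 0.368708 m = 368.7 mm

368.7


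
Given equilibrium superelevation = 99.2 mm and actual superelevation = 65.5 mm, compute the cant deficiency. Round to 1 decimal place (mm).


Cant deficiency = equilibrium cant - actual cant
CD = 99.2 - 65.5
CD = 33.7 mm

33.7


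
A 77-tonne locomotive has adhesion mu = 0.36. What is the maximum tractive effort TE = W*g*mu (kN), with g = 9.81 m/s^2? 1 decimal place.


TE_max = W * g * mu
TE_max = 77 * 9.81 * 0.36
TE_max = 755.37 * 0.36
TE_max = 271.9 kN

271.9


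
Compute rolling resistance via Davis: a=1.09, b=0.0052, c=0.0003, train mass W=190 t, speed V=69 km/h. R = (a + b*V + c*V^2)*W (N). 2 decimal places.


b*V = 0.0052 * 69 = 0.3588
c*V^2 = 0.0003 * 4761 = 1.4283
R_per_t = 1.09 + 0.3588 + 1.4283 = 2.8771 N/t
R_total = 2.8771 * 190 = 546.65 N

546.65


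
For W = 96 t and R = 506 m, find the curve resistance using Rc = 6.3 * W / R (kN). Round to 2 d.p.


Rc = 6.3 * W / R
Rc = 6.3 * 96 / 506
Rc = 604.8 / 506
Rc = 1.20 kN

1.20


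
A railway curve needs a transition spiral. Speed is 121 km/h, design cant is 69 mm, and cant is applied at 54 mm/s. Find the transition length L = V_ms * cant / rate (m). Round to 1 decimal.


Convert speed: V = 121 / 3.6 = 33.6111 m/s
L = 33.6111 * 69 / 54
L = 2319.1667 / 54
L = 42.9 m

42.9


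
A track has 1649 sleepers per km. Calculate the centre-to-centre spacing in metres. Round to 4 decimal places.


Spacing = 1000 m / number of sleepers
Spacing = 1000 / 1649
Spacing = 0.6064 m

0.6064


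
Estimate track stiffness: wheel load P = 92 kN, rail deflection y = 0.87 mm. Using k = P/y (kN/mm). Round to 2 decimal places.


Track stiffness k = P / y
k = 92 / 0.87
k = 105.75 kN/mm

105.75


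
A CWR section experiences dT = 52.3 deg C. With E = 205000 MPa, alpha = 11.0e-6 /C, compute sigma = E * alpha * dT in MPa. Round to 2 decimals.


sigma = E * alpha * dT
sigma = 205000 * 11.0e-6 * 52.3
sigma = 2.255 * 52.3
sigma = 117.94 MPa

117.94


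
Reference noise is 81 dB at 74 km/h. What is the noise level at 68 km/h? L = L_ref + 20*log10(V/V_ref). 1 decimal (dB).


V/V_ref = 68 / 74 = 0.918919
log10(0.918919) = -0.036723
20 * -0.036723 = -0.7345
L = 81 + -0.7345 = 80.3 dB

80.3


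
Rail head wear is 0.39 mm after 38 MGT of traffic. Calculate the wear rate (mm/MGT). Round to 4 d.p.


Wear rate = total wear / cumulative tonnage
Rate = 0.39 / 38
Rate = 0.0103 mm/MGT

0.0103


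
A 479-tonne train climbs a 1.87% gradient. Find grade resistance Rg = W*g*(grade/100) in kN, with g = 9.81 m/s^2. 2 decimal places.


Rg = W * 9.81 * grade / 100
Rg = 479 * 9.81 * 1.87 / 100
Rg = 4698.99 * 0.0187
Rg = 87.87 kN

87.87


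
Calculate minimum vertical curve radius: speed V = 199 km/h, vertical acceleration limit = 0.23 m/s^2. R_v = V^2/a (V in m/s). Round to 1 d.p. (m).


Convert speed: V = 199 / 3.6 = 55.2778 m/s
V^2 = 3055.6327 m^2/s^2
R_v = 3055.6327 / 0.23
R_v = 13285.4 m

13285.4


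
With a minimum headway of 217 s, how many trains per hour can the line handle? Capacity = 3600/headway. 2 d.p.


Capacity = 3600 / headway
Capacity = 3600 / 217
Capacity = 16.59 trains/hour

16.59


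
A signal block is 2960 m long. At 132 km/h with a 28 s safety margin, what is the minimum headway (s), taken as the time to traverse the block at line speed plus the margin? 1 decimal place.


V = 132 / 3.6 = 36.6667 m/s
Block traversal time = 2960 / 36.6667 = 80.7273 s
Headway = 80.7273 + 28
Headway = 108.7 s

108.7


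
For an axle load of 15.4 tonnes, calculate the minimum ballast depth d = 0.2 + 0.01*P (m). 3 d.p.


d = 0.2 + 0.01 * 15.4
d = 0.2 + 0.154
d = 0.354 m

0.354


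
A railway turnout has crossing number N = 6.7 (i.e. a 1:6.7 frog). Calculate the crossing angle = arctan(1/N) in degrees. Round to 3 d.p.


1/N = 1/6.7 = 0.149254
angle = arctan(0.149254) = 0.14816 rad
angle = 0.14816 * 180/pi = 8.489 degrees

8.489


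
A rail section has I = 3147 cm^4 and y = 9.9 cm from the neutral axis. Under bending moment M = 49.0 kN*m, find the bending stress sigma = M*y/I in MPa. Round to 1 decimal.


Convert units:
M = 49.0 kN*m = 49000000 N*mm
y = 9.9 cm = 99 mm
I = 3147 cm^4 = 31470000 mm^4
sigma = 49000000 * 99 / 31470000
sigma = 154.1 MPa

154.1


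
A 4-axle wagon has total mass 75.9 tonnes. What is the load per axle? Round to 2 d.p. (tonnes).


Load per axle = total weight / number of axles
Load = 75.9 / 4
Load = 18.98 tonnes

18.98


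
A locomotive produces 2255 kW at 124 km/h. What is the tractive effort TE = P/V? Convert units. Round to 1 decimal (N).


Convert: P = 2255 kW = 2255000 W
V = 124 / 3.6 = 34.4444 m/s
TE = 2255000 / 34.4444
TE = 65467.7 N

65467.7


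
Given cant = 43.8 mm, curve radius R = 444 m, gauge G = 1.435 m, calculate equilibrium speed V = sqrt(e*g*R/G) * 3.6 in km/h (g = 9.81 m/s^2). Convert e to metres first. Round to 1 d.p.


Convert cant: e = 43.8 mm = 0.0438 m
V_ms = sqrt(0.0438 * 9.81 * 444 / 1.435)
V_ms = sqrt(132.945667) = 11.5302 m/s
V = 11.5302 * 3.6 = 41.5 km/h

41.5


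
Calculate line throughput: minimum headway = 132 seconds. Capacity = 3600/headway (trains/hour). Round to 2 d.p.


Capacity = 3600 / headway
Capacity = 3600 / 132
Capacity = 27.27 trains/hour

27.27


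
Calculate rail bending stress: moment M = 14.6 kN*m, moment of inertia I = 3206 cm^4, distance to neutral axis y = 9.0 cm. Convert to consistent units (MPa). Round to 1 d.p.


Convert units:
M = 14.6 kN*m = 14600000 N*mm
y = 9.0 cm = 90 mm
I = 3206 cm^4 = 32060000 mm^4
sigma = 14600000 * 90 / 32060000
sigma = 41.0 MPa

41.0


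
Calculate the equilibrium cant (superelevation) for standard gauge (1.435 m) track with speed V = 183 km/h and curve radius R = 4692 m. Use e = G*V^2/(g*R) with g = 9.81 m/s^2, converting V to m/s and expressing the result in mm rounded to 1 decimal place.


Convert speed: V = 183 / 3.6 = 50.8333 m/s
Apply formula: e = 1.435 * 50.8333^2 / (9.81 * 4692)
e = 1.435 * 2584.0278 / 46028.52
e = 0.08056 m = 80.6 mm

80.6


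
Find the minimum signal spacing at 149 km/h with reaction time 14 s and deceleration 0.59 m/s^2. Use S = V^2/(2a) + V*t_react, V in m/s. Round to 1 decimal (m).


V = 149 / 3.6 = 41.3889 m/s
Braking distance = 41.3889^2 / (2*0.59) = 1451.7289 m
Sighting distance = 41.3889 * 14 = 579.4444 m
S = 1451.7289 + 579.4444 = 2031.2 m

2031.2


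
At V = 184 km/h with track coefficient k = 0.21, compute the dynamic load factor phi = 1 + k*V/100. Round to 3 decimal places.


phi = 1 + k * V / 100
phi = 1 + 0.21 * 184 / 100
phi = 1 + 0.3864
phi = 1.386

1.386


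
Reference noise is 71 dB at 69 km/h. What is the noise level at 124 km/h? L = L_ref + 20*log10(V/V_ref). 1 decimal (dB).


V/V_ref = 124 / 69 = 1.797101
log10(1.797101) = 0.254573
20 * 0.254573 = 5.0915
L = 71 + 5.0915 = 76.1 dB

76.1


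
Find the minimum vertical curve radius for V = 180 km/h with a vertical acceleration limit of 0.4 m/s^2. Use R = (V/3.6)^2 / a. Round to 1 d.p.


Convert speed: V = 180 / 3.6 = 50.0 m/s
V^2 = 2500.0 m^2/s^2
R_v = 2500.0 / 0.4
R_v = 6250.0 m

6250.0


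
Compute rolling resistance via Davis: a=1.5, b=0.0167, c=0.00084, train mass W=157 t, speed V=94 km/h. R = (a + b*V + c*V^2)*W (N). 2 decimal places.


b*V = 0.0167 * 94 = 1.5698
c*V^2 = 0.00084 * 8836 = 7.42224
R_per_t = 1.5 + 1.5698 + 7.42224 = 10.49204 N/t
R_total = 10.49204 * 157 = 1647.25 N

1647.25


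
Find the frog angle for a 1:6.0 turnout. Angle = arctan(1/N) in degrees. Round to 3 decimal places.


1/N = 1/6.0 = 0.166667
angle = arctan(0.166667) = 0.165149 rad
angle = 0.165149 * 180/pi = 9.462 degrees

9.462


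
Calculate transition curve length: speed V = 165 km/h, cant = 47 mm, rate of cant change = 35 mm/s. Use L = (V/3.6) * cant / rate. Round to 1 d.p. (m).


Convert speed: V = 165 / 3.6 = 45.8333 m/s
L = 45.8333 * 47 / 35
L = 2154.1667 / 35
L = 61.5 m

61.5


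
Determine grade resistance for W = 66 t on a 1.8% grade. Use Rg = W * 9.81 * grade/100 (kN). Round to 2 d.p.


Rg = W * 9.81 * grade / 100
Rg = 66 * 9.81 * 1.8 / 100
Rg = 647.46 * 0.018
Rg = 11.65 kN

11.65


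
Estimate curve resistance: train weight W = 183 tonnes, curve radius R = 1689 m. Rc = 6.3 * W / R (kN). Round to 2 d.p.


Rc = 6.3 * W / R
Rc = 6.3 * 183 / 1689
Rc = 1152.9 / 1689
Rc = 0.68 kN

0.68


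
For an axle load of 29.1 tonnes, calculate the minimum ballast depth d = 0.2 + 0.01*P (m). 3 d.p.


d = 0.2 + 0.01 * 29.1
d = 0.2 + 0.291
d = 0.491 m

0.491


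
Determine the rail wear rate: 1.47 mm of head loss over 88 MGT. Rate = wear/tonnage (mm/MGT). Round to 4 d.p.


Wear rate = total wear / cumulative tonnage
Rate = 1.47 / 88
Rate = 0.0167 mm/MGT

0.0167


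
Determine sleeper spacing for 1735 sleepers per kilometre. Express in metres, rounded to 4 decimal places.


Spacing = 1000 m / number of sleepers
Spacing = 1000 / 1735
Spacing = 0.5764 m

0.5764


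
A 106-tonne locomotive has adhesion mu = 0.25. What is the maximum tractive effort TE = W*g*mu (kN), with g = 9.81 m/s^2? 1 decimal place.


TE_max = W * g * mu
TE_max = 106 * 9.81 * 0.25
TE_max = 1039.86 * 0.25
TE_max = 260.0 kN

260.0


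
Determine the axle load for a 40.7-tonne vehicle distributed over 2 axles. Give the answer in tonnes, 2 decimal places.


Load per axle = total weight / number of axles
Load = 40.7 / 2
Load = 20.35 tonnes

20.35


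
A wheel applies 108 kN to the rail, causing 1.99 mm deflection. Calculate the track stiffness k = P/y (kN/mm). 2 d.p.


Track stiffness k = P / y
k = 108 / 1.99
k = 54.27 kN/mm

54.27


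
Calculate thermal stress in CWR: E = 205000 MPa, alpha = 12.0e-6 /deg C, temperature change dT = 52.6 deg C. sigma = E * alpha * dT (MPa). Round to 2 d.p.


sigma = E * alpha * dT
sigma = 205000 * 12.0e-6 * 52.6
sigma = 2.46 * 52.6
sigma = 129.40 MPa

129.40


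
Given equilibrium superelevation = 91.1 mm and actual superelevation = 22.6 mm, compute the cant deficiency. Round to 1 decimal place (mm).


Cant deficiency = equilibrium cant - actual cant
CD = 91.1 - 22.6
CD = 68.5 mm

68.5


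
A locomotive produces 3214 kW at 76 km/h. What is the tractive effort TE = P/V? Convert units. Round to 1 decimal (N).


Convert: P = 3214 kW = 3214000 W
V = 76 / 3.6 = 21.1111 m/s
TE = 3214000 / 21.1111
TE = 152242.1 N

152242.1


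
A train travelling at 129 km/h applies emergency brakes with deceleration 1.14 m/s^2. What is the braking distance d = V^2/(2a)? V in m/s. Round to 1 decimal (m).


Convert speed: V = 129 / 3.6 = 35.8333 m/s
V^2 = 1284.0278
d = 1284.0278 / (2 * 1.14)
d = 1284.0278 / 2.28
d = 563.2 m

563.2


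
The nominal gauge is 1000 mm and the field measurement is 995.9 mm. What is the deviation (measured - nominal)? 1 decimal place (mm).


Deviation = measured - nominal
Deviation = 995.9 - 1000
Deviation = -4.1 mm

-4.1


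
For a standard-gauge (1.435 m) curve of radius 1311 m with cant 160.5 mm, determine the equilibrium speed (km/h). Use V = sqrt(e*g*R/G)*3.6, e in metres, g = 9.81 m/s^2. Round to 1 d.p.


Convert cant: e = 160.5 mm = 0.1605 m
V_ms = sqrt(0.1605 * 9.81 * 1311 / 1.435)
V_ms = sqrt(1438.450213) = 37.9269 m/s
V = 37.9269 * 3.6 = 136.5 km/h

136.5


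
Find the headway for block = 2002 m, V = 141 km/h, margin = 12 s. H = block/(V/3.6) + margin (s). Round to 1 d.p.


V = 141 / 3.6 = 39.1667 m/s
Block traversal time = 2002 / 39.1667 = 51.1149 s
Headway = 51.1149 + 12
Headway = 63.1 s

63.1


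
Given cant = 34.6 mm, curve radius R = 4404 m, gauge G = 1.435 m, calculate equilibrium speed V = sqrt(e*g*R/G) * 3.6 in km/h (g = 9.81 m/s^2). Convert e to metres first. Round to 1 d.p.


Convert cant: e = 34.6 mm = 0.0346 m
V_ms = sqrt(0.0346 * 9.81 * 4404 / 1.435)
V_ms = sqrt(1041.694846) = 32.2753 m/s
V = 32.2753 * 3.6 = 116.2 km/h

116.2


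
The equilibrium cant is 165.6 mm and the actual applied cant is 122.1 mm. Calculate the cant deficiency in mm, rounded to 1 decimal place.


Cant deficiency = equilibrium cant - actual cant
CD = 165.6 - 122.1
CD = 43.5 mm

43.5


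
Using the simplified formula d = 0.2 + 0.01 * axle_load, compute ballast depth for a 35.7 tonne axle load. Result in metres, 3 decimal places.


d = 0.2 + 0.01 * 35.7
d = 0.2 + 0.357
d = 0.557 m

0.557


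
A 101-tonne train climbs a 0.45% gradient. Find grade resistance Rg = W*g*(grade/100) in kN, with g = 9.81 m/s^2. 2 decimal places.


Rg = W * 9.81 * grade / 100
Rg = 101 * 9.81 * 0.45 / 100
Rg = 990.81 * 0.0045
Rg = 4.46 kN

4.46


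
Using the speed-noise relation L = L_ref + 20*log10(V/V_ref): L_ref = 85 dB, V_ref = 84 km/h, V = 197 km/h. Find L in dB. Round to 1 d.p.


V/V_ref = 197 / 84 = 2.345238
log10(2.345238) = 0.370187
20 * 0.370187 = 7.4037
L = 85 + 7.4037 = 92.4 dB

92.4


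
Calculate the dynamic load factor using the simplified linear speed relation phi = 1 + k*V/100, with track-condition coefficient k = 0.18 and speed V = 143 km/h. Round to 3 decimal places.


phi = 1 + k * V / 100
phi = 1 + 0.18 * 143 / 100
phi = 1 + 0.2574
phi = 1.257

1.257


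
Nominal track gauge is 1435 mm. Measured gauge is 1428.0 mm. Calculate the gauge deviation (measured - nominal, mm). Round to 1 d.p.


Deviation = measured - nominal
Deviation = 1428.0 - 1435
Deviation = -7.0 mm

-7.0


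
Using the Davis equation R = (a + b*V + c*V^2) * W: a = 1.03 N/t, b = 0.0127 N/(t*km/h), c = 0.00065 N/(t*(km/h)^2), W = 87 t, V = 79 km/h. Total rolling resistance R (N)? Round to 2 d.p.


b*V = 0.0127 * 79 = 1.0033
c*V^2 = 0.00065 * 6241 = 4.05665
R_per_t = 1.03 + 1.0033 + 4.05665 = 6.08995 N/t
R_total = 6.08995 * 87 = 529.83 N

529.83


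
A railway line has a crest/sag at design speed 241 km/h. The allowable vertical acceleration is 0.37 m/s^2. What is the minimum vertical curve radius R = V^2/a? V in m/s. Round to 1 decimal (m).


Convert speed: V = 241 / 3.6 = 66.9444 m/s
V^2 = 4481.5586 m^2/s^2
R_v = 4481.5586 / 0.37
R_v = 12112.3 m

12112.3


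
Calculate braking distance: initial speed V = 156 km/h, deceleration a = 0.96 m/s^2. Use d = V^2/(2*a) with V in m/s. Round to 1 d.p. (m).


Convert speed: V = 156 / 3.6 = 43.3333 m/s
V^2 = 1877.7778
d = 1877.7778 / (2 * 0.96)
d = 1877.7778 / 1.92
d = 978.0 m

978.0


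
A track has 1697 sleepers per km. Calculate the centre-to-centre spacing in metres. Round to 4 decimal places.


Spacing = 1000 m / number of sleepers
Spacing = 1000 / 1697
Spacing = 0.5893 m

0.5893


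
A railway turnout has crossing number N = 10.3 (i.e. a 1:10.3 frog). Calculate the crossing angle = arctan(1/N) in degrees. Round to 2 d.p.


1/N = 1/10.3 = 0.097087
angle = arctan(0.097087) = 0.096784 rad
angle = 0.096784 * 180/pi = 5.55 degrees

5.55


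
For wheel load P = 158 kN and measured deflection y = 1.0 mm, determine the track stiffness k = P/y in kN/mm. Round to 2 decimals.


Track stiffness k = P / y
k = 158 / 1.0
k = 158.00 kN/mm

158.00


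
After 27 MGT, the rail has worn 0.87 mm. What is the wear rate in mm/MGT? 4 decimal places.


Wear rate = total wear / cumulative tonnage
Rate = 0.87 / 27
Rate = 0.0322 mm/MGT

0.0322


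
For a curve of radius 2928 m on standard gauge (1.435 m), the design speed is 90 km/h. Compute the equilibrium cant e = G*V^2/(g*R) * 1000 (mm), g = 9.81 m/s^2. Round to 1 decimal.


Convert speed: V = 90 / 3.6 = 25.0 m/s
Apply formula: e = 1.435 * 25.0^2 / (9.81 * 2928)
e = 1.435 * 625.0 / 28723.68
e = 0.031224 m = 31.2 mm

31.2


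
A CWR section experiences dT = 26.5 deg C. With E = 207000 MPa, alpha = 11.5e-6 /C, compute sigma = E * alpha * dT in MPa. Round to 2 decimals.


sigma = E * alpha * dT
sigma = 207000 * 11.5e-6 * 26.5
sigma = 2.3805 * 26.5
sigma = 63.08 MPa

63.08


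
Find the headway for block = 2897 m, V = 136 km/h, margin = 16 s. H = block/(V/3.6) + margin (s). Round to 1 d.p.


V = 136 / 3.6 = 37.7778 m/s
Block traversal time = 2897 / 37.7778 = 76.6853 s
Headway = 76.6853 + 16
Headway = 92.7 s

92.7


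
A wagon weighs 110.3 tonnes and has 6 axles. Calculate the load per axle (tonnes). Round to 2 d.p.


Load per axle = total weight / number of axles
Load = 110.3 / 6
Load = 18.38 tonnes

18.38


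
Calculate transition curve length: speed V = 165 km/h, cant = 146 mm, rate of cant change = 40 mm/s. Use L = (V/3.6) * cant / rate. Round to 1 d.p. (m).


Convert speed: V = 165 / 3.6 = 45.8333 m/s
L = 45.8333 * 146 / 40
L = 6691.6667 / 40
L = 167.3 m

167.3


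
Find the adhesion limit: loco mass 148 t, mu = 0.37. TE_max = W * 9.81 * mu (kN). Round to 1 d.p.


TE_max = W * g * mu
TE_max = 148 * 9.81 * 0.37
TE_max = 1451.88 * 0.37
TE_max = 537.2 kN

537.2


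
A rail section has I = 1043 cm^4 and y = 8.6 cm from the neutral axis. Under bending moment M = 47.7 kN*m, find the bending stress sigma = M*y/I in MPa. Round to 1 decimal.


Convert units:
M = 47.7 kN*m = 47700000 N*mm
y = 8.6 cm = 86 mm
I = 1043 cm^4 = 10430000 mm^4
sigma = 47700000 * 86 / 10430000
sigma = 393.3 MPa

393.3


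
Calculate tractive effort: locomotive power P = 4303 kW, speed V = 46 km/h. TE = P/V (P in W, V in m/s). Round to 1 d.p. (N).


Convert: P = 4303 kW = 4303000 W
V = 46 / 3.6 = 12.7778 m/s
TE = 4303000 / 12.7778
TE = 336756.5 N

336756.5


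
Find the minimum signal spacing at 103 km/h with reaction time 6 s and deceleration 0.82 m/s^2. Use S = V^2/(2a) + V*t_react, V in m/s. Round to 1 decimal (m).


V = 103 / 3.6 = 28.6111 m/s
Braking distance = 28.6111^2 / (2*0.82) = 499.1437 m
Sighting distance = 28.6111 * 6 = 171.6667 m
S = 499.1437 + 171.6667 = 670.8 m

670.8


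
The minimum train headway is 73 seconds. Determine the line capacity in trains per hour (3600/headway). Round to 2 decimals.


Capacity = 3600 / headway
Capacity = 3600 / 73
Capacity = 49.32 trains/hour

49.32


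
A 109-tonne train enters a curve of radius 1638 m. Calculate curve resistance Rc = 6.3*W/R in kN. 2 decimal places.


Rc = 6.3 * W / R
Rc = 6.3 * 109 / 1638
Rc = 686.7 / 1638
Rc = 0.42 kN

0.42


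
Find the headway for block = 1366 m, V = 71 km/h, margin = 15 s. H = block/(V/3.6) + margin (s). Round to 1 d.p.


V = 71 / 3.6 = 19.7222 m/s
Block traversal time = 1366 / 19.7222 = 69.262 s
Headway = 69.262 + 15
Headway = 84.3 s

84.3


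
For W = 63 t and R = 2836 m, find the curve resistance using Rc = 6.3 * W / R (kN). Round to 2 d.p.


Rc = 6.3 * W / R
Rc = 6.3 * 63 / 2836
Rc = 396.9 / 2836
Rc = 0.14 kN

0.14


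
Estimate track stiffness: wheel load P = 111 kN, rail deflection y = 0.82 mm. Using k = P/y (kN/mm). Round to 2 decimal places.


Track stiffness k = P / y
k = 111 / 0.82
k = 135.37 kN/mm

135.37


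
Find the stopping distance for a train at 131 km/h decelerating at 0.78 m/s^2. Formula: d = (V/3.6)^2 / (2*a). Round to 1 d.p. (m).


Convert speed: V = 131 / 3.6 = 36.3889 m/s
V^2 = 1324.1512
d = 1324.1512 / (2 * 0.78)
d = 1324.1512 / 1.56
d = 848.8 m

848.8


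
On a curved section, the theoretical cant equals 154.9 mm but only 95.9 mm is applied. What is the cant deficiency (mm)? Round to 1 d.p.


Cant deficiency = equilibrium cant - actual cant
CD = 154.9 - 95.9
CD = 59.0 mm

59.0


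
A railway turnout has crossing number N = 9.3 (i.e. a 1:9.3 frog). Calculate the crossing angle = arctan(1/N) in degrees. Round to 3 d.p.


1/N = 1/9.3 = 0.107527
angle = arctan(0.107527) = 0.107115 rad
angle = 0.107115 * 180/pi = 6.137 degrees

6.137


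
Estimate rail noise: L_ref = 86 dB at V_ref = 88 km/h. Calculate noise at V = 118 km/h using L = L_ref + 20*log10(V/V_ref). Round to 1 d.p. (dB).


V/V_ref = 118 / 88 = 1.340909
log10(1.340909) = 0.127399
20 * 0.127399 = 2.548
L = 86 + 2.548 = 88.5 dB

88.5


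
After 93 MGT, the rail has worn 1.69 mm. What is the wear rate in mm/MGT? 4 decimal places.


Wear rate = total wear / cumulative tonnage
Rate = 1.69 / 93
Rate = 0.0182 mm/MGT

0.0182


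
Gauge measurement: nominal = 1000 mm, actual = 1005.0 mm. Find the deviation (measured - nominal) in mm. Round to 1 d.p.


Deviation = measured - nominal
Deviation = 1005.0 - 1000
Deviation = 5.0 mm

5.0


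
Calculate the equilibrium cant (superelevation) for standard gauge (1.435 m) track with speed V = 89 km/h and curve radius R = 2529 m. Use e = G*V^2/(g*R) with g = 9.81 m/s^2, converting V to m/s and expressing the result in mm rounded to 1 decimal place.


Convert speed: V = 89 / 3.6 = 24.7222 m/s
Apply formula: e = 1.435 * 24.7222^2 / (9.81 * 2529)
e = 1.435 * 611.1883 / 24809.49
e = 0.035352 m = 35.4 mm

35.4


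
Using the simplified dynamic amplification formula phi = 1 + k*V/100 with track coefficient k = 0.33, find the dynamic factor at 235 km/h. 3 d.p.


phi = 1 + k * V / 100
phi = 1 + 0.33 * 235 / 100
phi = 1 + 0.7755
phi = 1.776

1.776


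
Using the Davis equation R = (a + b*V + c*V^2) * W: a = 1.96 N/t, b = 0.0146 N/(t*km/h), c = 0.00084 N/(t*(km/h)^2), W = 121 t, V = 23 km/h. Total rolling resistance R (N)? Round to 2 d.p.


b*V = 0.0146 * 23 = 0.3358
c*V^2 = 0.00084 * 529 = 0.44436
R_per_t = 1.96 + 0.3358 + 0.44436 = 2.74016 N/t
R_total = 2.74016 * 121 = 331.56 N

331.56


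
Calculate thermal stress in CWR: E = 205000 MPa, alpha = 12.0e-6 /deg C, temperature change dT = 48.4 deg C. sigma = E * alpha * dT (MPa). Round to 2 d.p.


sigma = E * alpha * dT
sigma = 205000 * 12.0e-6 * 48.4
sigma = 2.46 * 48.4
sigma = 119.06 MPa

119.06


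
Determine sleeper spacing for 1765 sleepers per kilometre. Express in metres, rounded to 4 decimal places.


Spacing = 1000 m / number of sleepers
Spacing = 1000 / 1765
Spacing = 0.5666 m

0.5666


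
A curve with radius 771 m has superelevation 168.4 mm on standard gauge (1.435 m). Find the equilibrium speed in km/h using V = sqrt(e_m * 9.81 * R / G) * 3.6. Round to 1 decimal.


Convert cant: e = 168.4 mm = 0.1684 m
V_ms = sqrt(0.1684 * 9.81 * 771 / 1.435)
V_ms = sqrt(887.592393) = 29.7925 m/s
V = 29.7925 * 3.6 = 107.3 km/h

107.3


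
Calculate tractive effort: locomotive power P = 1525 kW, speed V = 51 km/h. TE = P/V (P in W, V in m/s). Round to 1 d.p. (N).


Convert: P = 1525 kW = 1525000 W
V = 51 / 3.6 = 14.1667 m/s
TE = 1525000 / 14.1667
TE = 107647.1 N

107647.1


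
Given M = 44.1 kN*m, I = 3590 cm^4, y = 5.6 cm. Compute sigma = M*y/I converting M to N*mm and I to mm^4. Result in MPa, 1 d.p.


Convert units:
M = 44.1 kN*m = 44100000 N*mm
y = 5.6 cm = 56 mm
I = 3590 cm^4 = 35900000 mm^4
sigma = 44100000 * 56 / 35900000
sigma = 68.8 MPa

68.8


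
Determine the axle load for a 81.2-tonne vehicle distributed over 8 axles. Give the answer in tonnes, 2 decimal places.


Load per axle = total weight / number of axles
Load = 81.2 / 8
Load = 10.15 tonnes

10.15


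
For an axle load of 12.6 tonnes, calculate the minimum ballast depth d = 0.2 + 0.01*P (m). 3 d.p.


d = 0.2 + 0.01 * 12.6
d = 0.2 + 0.126
d = 0.326 m

0.326


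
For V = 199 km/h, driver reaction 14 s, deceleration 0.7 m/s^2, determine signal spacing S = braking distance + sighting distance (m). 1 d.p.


V = 199 / 3.6 = 55.2778 m/s
Braking distance = 55.2778^2 / (2*0.7) = 2182.5948 m
Sighting distance = 55.2778 * 14 = 773.8889 m
S = 2182.5948 + 773.8889 = 2956.5 m

2956.5


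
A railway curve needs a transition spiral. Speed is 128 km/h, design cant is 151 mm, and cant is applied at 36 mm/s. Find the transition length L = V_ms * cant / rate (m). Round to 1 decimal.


Convert speed: V = 128 / 3.6 = 35.5556 m/s
L = 35.5556 * 151 / 36
L = 5368.8889 / 36
L = 149.1 m

149.1


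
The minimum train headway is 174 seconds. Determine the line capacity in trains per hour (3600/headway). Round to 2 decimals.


Capacity = 3600 / headway
Capacity = 3600 / 174
Capacity = 20.69 trains/hour

20.69


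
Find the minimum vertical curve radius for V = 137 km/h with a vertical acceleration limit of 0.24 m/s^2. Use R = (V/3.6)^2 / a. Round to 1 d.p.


Convert speed: V = 137 / 3.6 = 38.0556 m/s
V^2 = 1448.2253 m^2/s^2
R_v = 1448.2253 / 0.24
R_v = 6034.3 m

6034.3


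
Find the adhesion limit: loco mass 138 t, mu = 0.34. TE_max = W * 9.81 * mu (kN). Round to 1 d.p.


TE_max = W * g * mu
TE_max = 138 * 9.81 * 0.34
TE_max = 1353.78 * 0.34
TE_max = 460.3 kN

460.3


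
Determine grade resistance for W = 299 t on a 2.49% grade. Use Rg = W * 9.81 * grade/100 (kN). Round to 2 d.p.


Rg = W * 9.81 * grade / 100
Rg = 299 * 9.81 * 2.49 / 100
Rg = 2933.19 * 0.0249
Rg = 73.04 kN

73.04


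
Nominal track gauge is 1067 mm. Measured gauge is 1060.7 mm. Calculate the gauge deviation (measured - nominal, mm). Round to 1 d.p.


Deviation = measured - nominal
Deviation = 1060.7 - 1067
Deviation = -6.3 mm

-6.3


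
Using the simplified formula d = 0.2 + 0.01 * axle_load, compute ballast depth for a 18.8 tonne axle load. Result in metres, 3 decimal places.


d = 0.2 + 0.01 * 18.8
d = 0.2 + 0.188
d = 0.388 m

0.388


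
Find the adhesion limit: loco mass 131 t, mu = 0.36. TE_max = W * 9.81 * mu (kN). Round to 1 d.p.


TE_max = W * g * mu
TE_max = 131 * 9.81 * 0.36
TE_max = 1285.11 * 0.36
TE_max = 462.6 kN

462.6


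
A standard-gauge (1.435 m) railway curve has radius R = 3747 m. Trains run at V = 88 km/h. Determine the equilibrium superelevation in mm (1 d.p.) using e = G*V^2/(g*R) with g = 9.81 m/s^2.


Convert speed: V = 88 / 3.6 = 24.4444 m/s
Apply formula: e = 1.435 * 24.4444^2 / (9.81 * 3747)
e = 1.435 * 597.5309 / 36758.07
e = 0.023327 m = 23.3 mm

23.3


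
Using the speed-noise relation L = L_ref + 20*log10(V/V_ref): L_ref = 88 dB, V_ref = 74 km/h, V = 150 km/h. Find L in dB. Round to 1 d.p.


V/V_ref = 150 / 74 = 2.027027
log10(2.027027) = 0.30686
20 * 0.30686 = 6.1372
L = 88 + 6.1372 = 94.1 dB

94.1


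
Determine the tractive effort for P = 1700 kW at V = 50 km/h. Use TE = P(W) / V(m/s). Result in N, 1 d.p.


Convert: P = 1700 kW = 1700000 W
V = 50 / 3.6 = 13.8889 m/s
TE = 1700000 / 13.8889
TE = 122400.0 N

122400.0


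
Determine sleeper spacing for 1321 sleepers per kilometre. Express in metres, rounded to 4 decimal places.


Spacing = 1000 m / number of sleepers
Spacing = 1000 / 1321
Spacing = 0.7570 m

0.7570


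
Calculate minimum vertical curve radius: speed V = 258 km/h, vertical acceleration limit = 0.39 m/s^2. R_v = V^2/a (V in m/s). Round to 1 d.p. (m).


Convert speed: V = 258 / 3.6 = 71.6667 m/s
V^2 = 5136.1111 m^2/s^2
R_v = 5136.1111 / 0.39
R_v = 13169.5 m

13169.5


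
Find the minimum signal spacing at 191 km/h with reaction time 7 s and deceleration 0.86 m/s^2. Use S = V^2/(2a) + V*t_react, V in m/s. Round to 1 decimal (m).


V = 191 / 3.6 = 53.0556 m/s
Braking distance = 53.0556^2 / (2*0.86) = 1636.5651 m
Sighting distance = 53.0556 * 7 = 371.3889 m
S = 1636.5651 + 371.3889 = 2008.0 m

2008.0


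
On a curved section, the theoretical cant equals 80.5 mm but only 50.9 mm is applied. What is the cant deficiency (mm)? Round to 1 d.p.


Cant deficiency = equilibrium cant - actual cant
CD = 80.5 - 50.9
CD = 29.6 mm

29.6


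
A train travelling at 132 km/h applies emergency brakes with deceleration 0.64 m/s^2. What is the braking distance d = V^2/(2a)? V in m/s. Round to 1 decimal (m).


Convert speed: V = 132 / 3.6 = 36.6667 m/s
V^2 = 1344.4444
d = 1344.4444 / (2 * 0.64)
d = 1344.4444 / 1.28
d = 1050.3 m

1050.3


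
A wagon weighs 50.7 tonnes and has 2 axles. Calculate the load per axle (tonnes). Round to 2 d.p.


Load per axle = total weight / number of axles
Load = 50.7 / 2
Load = 25.35 tonnes

25.35


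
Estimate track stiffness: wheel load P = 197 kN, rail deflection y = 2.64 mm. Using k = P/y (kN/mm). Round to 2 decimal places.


Track stiffness k = P / y
k = 197 / 2.64
k = 74.62 kN/mm

74.62


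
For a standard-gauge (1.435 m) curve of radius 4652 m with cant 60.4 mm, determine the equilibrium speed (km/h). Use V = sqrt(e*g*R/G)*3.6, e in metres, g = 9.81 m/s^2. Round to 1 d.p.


Convert cant: e = 60.4 mm = 0.0604 m
V_ms = sqrt(0.0604 * 9.81 * 4652 / 1.435)
V_ms = sqrt(1920.851323) = 43.8275 m/s
V = 43.8275 * 3.6 = 157.8 km/h

157.8


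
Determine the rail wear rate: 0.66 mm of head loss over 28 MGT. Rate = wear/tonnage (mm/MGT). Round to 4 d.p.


Wear rate = total wear / cumulative tonnage
Rate = 0.66 / 28
Rate = 0.0236 mm/MGT

0.0236


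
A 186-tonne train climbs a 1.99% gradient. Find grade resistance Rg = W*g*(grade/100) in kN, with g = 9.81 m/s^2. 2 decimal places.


Rg = W * 9.81 * grade / 100
Rg = 186 * 9.81 * 1.99 / 100
Rg = 1824.66 * 0.0199
Rg = 36.31 kN

36.31


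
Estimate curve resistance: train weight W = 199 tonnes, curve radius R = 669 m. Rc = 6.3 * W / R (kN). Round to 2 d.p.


Rc = 6.3 * W / R
Rc = 6.3 * 199 / 669
Rc = 1253.7 / 669
Rc = 1.87 kN

1.87


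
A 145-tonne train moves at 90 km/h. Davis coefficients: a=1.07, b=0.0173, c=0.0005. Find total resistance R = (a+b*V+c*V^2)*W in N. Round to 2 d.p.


b*V = 0.0173 * 90 = 1.557
c*V^2 = 0.0005 * 8100 = 4.05
R_per_t = 1.07 + 1.557 + 4.05 = 6.677 N/t
R_total = 6.677 * 145 = 968.17 N

968.17


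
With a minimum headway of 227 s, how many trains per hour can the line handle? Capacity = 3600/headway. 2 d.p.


Capacity = 3600 / headway
Capacity = 3600 / 227
Capacity = 15.86 trains/hour

15.86


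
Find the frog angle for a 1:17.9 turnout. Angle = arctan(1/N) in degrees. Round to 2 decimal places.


1/N = 1/17.9 = 0.055866
angle = arctan(0.055866) = 0.055808 rad
angle = 0.055808 * 180/pi = 3.20 degrees

3.20


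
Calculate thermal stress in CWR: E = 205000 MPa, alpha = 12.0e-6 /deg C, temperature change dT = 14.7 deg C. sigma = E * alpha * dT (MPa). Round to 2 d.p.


sigma = E * alpha * dT
sigma = 205000 * 12.0e-6 * 14.7
sigma = 2.46 * 14.7
sigma = 36.16 MPa

36.16


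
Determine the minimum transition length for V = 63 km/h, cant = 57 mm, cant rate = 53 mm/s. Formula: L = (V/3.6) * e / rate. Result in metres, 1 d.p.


Convert speed: V = 63 / 3.6 = 17.5 m/s
L = 17.5 * 57 / 53
L = 997.5 / 53
L = 18.8 m

18.8


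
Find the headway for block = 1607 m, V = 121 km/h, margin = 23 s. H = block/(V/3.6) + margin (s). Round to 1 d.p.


V = 121 / 3.6 = 33.6111 m/s
Block traversal time = 1607 / 33.6111 = 47.8116 s
Headway = 47.8116 + 23
Headway = 70.8 s

70.8


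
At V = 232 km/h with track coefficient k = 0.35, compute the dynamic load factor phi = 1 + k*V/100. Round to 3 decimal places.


phi = 1 + k * V / 100
phi = 1 + 0.35 * 232 / 100
phi = 1 + 0.812
phi = 1.812

1.812


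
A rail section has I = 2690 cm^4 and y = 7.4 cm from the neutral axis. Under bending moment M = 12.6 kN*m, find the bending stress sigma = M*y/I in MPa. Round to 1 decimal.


Convert units:
M = 12.6 kN*m = 12600000 N*mm
y = 7.4 cm = 74 mm
I = 2690 cm^4 = 26900000 mm^4
sigma = 12600000 * 74 / 26900000
sigma = 34.7 MPa

34.7


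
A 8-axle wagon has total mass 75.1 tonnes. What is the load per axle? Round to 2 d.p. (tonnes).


Load per axle = total weight / number of axles
Load = 75.1 / 8
Load = 9.39 tonnes

9.39


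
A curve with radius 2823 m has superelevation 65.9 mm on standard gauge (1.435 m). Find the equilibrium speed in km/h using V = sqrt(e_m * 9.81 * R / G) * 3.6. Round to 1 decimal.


Convert cant: e = 65.9 mm = 0.0659 m
V_ms = sqrt(0.0659 * 9.81 * 2823 / 1.435)
V_ms = sqrt(1271.784123) = 35.6621 m/s
V = 35.6621 * 3.6 = 128.4 km/h

128.4


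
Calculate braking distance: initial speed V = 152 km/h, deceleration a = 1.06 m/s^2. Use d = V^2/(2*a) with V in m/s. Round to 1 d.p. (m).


Convert speed: V = 152 / 3.6 = 42.2222 m/s
V^2 = 1782.716
d = 1782.716 / (2 * 1.06)
d = 1782.716 / 2.12
d = 840.9 m

840.9


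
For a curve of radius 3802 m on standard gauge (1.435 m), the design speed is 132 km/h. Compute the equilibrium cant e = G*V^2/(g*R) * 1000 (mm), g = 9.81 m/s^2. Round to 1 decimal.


Convert speed: V = 132 / 3.6 = 36.6667 m/s
Apply formula: e = 1.435 * 36.6667^2 / (9.81 * 3802)
e = 1.435 * 1344.4444 / 37297.62
e = 0.051727 m = 51.7 mm

51.7


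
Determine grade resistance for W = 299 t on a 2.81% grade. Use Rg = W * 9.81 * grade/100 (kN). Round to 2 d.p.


Rg = W * 9.81 * grade / 100
Rg = 299 * 9.81 * 2.81 / 100
Rg = 2933.19 * 0.0281
Rg = 82.42 kN

82.42


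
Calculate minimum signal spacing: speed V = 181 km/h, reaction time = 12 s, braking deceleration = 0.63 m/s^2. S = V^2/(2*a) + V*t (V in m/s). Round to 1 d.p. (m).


V = 181 / 3.6 = 50.2778 m/s
Braking distance = 50.2778^2 / (2*0.63) = 2006.2341 m
Sighting distance = 50.2778 * 12 = 603.3333 m
S = 2006.2341 + 603.3333 = 2609.6 m

2609.6


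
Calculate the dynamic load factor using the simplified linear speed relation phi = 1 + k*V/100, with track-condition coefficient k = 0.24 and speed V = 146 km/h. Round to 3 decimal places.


phi = 1 + k * V / 100
phi = 1 + 0.24 * 146 / 100
phi = 1 + 0.3504
phi = 1.350

1.350


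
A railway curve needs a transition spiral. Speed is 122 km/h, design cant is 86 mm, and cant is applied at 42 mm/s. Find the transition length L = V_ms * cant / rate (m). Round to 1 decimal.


Convert speed: V = 122 / 3.6 = 33.8889 m/s
L = 33.8889 * 86 / 42
L = 2914.4444 / 42
L = 69.4 m

69.4


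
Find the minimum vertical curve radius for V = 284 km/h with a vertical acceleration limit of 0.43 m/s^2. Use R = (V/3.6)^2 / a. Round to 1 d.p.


Convert speed: V = 284 / 3.6 = 78.8889 m/s
V^2 = 6223.4568 m^2/s^2
R_v = 6223.4568 / 0.43
R_v = 14473.2 m

14473.2


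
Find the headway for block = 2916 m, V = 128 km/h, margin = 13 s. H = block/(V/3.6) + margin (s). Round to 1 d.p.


V = 128 / 3.6 = 35.5556 m/s
Block traversal time = 2916 / 35.5556 = 82.0125 s
Headway = 82.0125 + 13
Headway = 95.0 s

95.0


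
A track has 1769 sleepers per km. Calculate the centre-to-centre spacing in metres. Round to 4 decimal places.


Spacing = 1000 m / number of sleepers
Spacing = 1000 / 1769
Spacing = 0.5653 m

0.5653


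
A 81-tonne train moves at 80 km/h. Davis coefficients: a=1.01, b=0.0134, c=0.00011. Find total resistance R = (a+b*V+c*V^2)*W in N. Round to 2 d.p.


b*V = 0.0134 * 80 = 1.072
c*V^2 = 0.00011 * 6400 = 0.704
R_per_t = 1.01 + 1.072 + 0.704 = 2.786 N/t
R_total = 2.786 * 81 = 225.67 N

225.67


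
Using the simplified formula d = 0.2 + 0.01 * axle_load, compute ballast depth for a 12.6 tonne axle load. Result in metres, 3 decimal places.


d = 0.2 + 0.01 * 12.6
d = 0.2 + 0.126
d = 0.326 m

0.326


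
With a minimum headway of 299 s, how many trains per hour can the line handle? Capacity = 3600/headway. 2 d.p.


Capacity = 3600 / headway
Capacity = 3600 / 299
Capacity = 12.04 trains/hour

12.04
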